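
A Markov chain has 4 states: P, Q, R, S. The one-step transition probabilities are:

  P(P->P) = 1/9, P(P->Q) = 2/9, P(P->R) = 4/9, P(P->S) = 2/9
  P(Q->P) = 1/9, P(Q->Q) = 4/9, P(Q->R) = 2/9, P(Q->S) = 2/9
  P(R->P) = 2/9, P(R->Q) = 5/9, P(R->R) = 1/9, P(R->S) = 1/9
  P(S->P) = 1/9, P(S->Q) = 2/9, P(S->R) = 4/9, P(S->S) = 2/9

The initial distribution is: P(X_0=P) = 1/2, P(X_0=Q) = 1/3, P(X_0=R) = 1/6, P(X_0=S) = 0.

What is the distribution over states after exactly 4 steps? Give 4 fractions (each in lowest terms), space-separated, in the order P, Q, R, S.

Propagating the distribution step by step (d_{t+1} = d_t * P):
d_0 = (P=1/2, Q=1/3, R=1/6, S=0)
  d_1[P] = 1/2*1/9 + 1/3*1/9 + 1/6*2/9 + 0*1/9 = 7/54
  d_1[Q] = 1/2*2/9 + 1/3*4/9 + 1/6*5/9 + 0*2/9 = 19/54
  d_1[R] = 1/2*4/9 + 1/3*2/9 + 1/6*1/9 + 0*4/9 = 17/54
  d_1[S] = 1/2*2/9 + 1/3*2/9 + 1/6*1/9 + 0*2/9 = 11/54
d_1 = (P=7/54, Q=19/54, R=17/54, S=11/54)
  d_2[P] = 7/54*1/9 + 19/54*1/9 + 17/54*2/9 + 11/54*1/9 = 71/486
  d_2[Q] = 7/54*2/9 + 19/54*4/9 + 17/54*5/9 + 11/54*2/9 = 197/486
  d_2[R] = 7/54*4/9 + 19/54*2/9 + 17/54*1/9 + 11/54*4/9 = 127/486
  d_2[S] = 7/54*2/9 + 19/54*2/9 + 17/54*1/9 + 11/54*2/9 = 91/486
d_2 = (P=71/486, Q=197/486, R=127/486, S=91/486)
  d_3[P] = 71/486*1/9 + 197/486*1/9 + 127/486*2/9 + 91/486*1/9 = 613/4374
  d_3[Q] = 71/486*2/9 + 197/486*4/9 + 127/486*5/9 + 91/486*2/9 = 1747/4374
  d_3[R] = 71/486*4/9 + 197/486*2/9 + 127/486*1/9 + 91/486*4/9 = 1169/4374
  d_3[S] = 71/486*2/9 + 197/486*2/9 + 127/486*1/9 + 91/486*2/9 = 845/4374
d_3 = (P=613/4374, Q=1747/4374, R=1169/4374, S=845/4374)
  d_4[P] = 613/4374*1/9 + 1747/4374*1/9 + 1169/4374*2/9 + 845/4374*1/9 = 5543/39366
  d_4[Q] = 613/4374*2/9 + 1747/4374*4/9 + 1169/4374*5/9 + 845/4374*2/9 = 15749/39366
  d_4[R] = 613/4374*4/9 + 1747/4374*2/9 + 1169/4374*1/9 + 845/4374*4/9 = 10495/39366
  d_4[S] = 613/4374*2/9 + 1747/4374*2/9 + 1169/4374*1/9 + 845/4374*2/9 = 7579/39366
d_4 = (P=5543/39366, Q=15749/39366, R=10495/39366, S=7579/39366)

Answer: 5543/39366 15749/39366 10495/39366 7579/39366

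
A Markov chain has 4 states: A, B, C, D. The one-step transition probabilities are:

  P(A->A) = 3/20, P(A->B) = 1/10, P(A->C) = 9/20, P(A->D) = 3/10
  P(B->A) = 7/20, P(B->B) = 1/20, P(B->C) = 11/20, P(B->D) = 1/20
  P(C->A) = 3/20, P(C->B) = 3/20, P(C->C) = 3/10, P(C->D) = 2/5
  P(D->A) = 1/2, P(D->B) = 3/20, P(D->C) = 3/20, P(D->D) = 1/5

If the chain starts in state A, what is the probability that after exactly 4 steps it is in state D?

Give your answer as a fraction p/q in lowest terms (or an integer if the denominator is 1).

Answer: 11021/40000

Derivation:
Computing P^4 by repeated multiplication:
P^1 =
  A: [3/20, 1/10, 9/20, 3/10]
  B: [7/20, 1/20, 11/20, 1/20]
  C: [3/20, 3/20, 3/10, 2/5]
  D: [1/2, 3/20, 3/20, 1/5]
P^2 =
  A: [11/40, 53/400, 121/400, 29/100]
  B: [71/400, 51/400, 143/400, 27/80]
  C: [8/25, 51/400, 3/10, 101/400]
  D: [1/4, 11/100, 153/400, 103/400]
P^3 =
  A: [139/500, 123/1000, 2647/8000, 429/1600]
  B: [2349/8000, 1027/8000, 2463/8000, 2161/8000]
  C: [2111/8000, 97/800, 171/500, 2183/8000]
  D: [2097/8000, 253/2000, 2611/8000, 57/200]
P^4 =
  A: [42951/160000, 619/5000, 53157/160000, 11021/40000]
  B: [8647/32000, 19597/160000, 53699/160000, 43469/160000]
  C: [43161/160000, 19949/160000, 26317/80000, 1383/5000]
  D: [5501/20000, 19879/160000, 52511/160000, 21801/80000]

(P^4)[A -> D] = 11021/40000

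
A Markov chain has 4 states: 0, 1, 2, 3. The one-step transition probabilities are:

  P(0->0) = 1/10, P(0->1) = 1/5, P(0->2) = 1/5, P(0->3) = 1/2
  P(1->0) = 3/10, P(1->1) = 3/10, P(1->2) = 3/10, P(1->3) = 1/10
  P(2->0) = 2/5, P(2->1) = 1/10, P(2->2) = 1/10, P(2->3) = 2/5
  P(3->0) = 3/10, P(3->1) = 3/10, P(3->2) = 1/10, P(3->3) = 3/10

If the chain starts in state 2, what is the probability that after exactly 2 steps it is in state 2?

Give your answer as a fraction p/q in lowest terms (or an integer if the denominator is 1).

Answer: 4/25

Derivation:
Computing P^2 by repeated multiplication:
P^1 =
  0: [1/10, 1/5, 1/5, 1/2]
  1: [3/10, 3/10, 3/10, 1/10]
  2: [2/5, 1/10, 1/10, 2/5]
  3: [3/10, 3/10, 1/10, 3/10]
P^2 =
  0: [3/10, 1/4, 3/20, 3/10]
  1: [27/100, 21/100, 19/100, 33/100]
  2: [23/100, 6/25, 4/25, 37/100]
  3: [1/4, 1/4, 19/100, 31/100]

(P^2)[2 -> 2] = 4/25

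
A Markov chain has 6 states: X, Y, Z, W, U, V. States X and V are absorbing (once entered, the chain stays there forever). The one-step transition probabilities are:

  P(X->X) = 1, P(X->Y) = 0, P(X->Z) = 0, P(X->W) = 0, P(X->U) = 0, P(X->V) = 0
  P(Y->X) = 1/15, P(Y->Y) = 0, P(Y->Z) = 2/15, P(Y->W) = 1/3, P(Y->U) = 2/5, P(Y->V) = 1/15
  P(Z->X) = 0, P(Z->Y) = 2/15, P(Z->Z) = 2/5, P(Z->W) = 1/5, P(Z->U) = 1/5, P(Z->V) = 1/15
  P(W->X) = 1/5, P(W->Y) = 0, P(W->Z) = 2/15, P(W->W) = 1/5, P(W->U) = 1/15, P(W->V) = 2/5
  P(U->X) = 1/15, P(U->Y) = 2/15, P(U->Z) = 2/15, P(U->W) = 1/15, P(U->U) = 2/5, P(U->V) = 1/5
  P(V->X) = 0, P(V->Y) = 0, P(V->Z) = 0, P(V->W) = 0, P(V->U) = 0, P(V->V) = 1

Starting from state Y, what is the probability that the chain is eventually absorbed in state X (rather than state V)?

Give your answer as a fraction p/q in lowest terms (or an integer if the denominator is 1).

Answer: 633/1981

Derivation:
Let a_i = P(absorbed in X | start in state i).
Boundary conditions: a_X = 1, a_V = 0.
For each transient state i, a_i = sum_j P(i->j) * a_j:
  a_Y = 1/15*a_X + 0*a_Y + 2/15*a_Z + 1/3*a_W + 2/5*a_U + 1/15*a_V
  a_Z = 0*a_X + 2/15*a_Y + 2/5*a_Z + 1/5*a_W + 1/5*a_U + 1/15*a_V
  a_W = 1/5*a_X + 0*a_Y + 2/15*a_Z + 1/5*a_W + 1/15*a_U + 2/5*a_V
  a_U = 1/15*a_X + 2/15*a_Y + 2/15*a_Z + 1/15*a_W + 2/5*a_U + 1/5*a_V

Substituting a_X = 1 and a_V = 0, rearrange to (I - Q) a = r where r[i] = P(i -> X):
  [1, -2/15, -1/3, -2/5] . (a_Y, a_Z, a_W, a_U) = 1/15
  [-2/15, 3/5, -1/5, -1/5] . (a_Y, a_Z, a_W, a_U) = 0
  [0, -2/15, 4/5, -1/15] . (a_Y, a_Z, a_W, a_U) = 1/5
  [-2/15, -2/15, -1/15, 3/5] . (a_Y, a_Z, a_W, a_U) = 1/15

Solving yields:
  a_Y = 633/1981
  a_Z = 2669/9905
  a_W = 90/283
  a_U = 2747/9905

Starting state is Y, so the absorption probability is a_Y = 633/1981.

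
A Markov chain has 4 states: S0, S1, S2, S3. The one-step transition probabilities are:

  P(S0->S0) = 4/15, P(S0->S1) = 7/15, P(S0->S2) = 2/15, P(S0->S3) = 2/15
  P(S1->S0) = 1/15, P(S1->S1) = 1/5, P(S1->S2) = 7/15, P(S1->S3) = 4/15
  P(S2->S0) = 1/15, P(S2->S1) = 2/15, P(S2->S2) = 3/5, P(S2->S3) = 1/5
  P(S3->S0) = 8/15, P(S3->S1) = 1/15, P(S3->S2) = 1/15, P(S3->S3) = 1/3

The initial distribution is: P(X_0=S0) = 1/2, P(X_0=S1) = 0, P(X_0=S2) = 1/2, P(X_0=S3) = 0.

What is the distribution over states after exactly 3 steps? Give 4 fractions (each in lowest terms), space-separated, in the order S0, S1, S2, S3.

Propagating the distribution step by step (d_{t+1} = d_t * P):
d_0 = (S0=1/2, S1=0, S2=1/2, S3=0)
  d_1[S0] = 1/2*4/15 + 0*1/15 + 1/2*1/15 + 0*8/15 = 1/6
  d_1[S1] = 1/2*7/15 + 0*1/5 + 1/2*2/15 + 0*1/15 = 3/10
  d_1[S2] = 1/2*2/15 + 0*7/15 + 1/2*3/5 + 0*1/15 = 11/30
  d_1[S3] = 1/2*2/15 + 0*4/15 + 1/2*1/5 + 0*1/3 = 1/6
d_1 = (S0=1/6, S1=3/10, S2=11/30, S3=1/6)
  d_2[S0] = 1/6*4/15 + 3/10*1/15 + 11/30*1/15 + 1/6*8/15 = 8/45
  d_2[S1] = 1/6*7/15 + 3/10*1/5 + 11/30*2/15 + 1/6*1/15 = 89/450
  d_2[S2] = 1/6*2/15 + 3/10*7/15 + 11/30*3/5 + 1/6*1/15 = 59/150
  d_2[S3] = 1/6*2/15 + 3/10*4/15 + 11/30*1/5 + 1/6*1/3 = 52/225
d_2 = (S0=8/45, S1=89/450, S2=59/150, S3=52/225)
  d_3[S0] = 8/45*4/15 + 89/450*1/15 + 59/150*1/15 + 52/225*8/15 = 709/3375
  d_3[S1] = 8/45*7/15 + 89/450*1/5 + 59/150*2/15 + 52/225*1/15 = 257/1350
  d_3[S2] = 8/45*2/15 + 89/450*7/15 + 59/150*3/5 + 52/225*1/15 = 248/675
  d_3[S3] = 8/45*2/15 + 89/450*4/15 + 59/150*1/5 + 52/225*1/3 = 1567/6750
d_3 = (S0=709/3375, S1=257/1350, S2=248/675, S3=1567/6750)

Answer: 709/3375 257/1350 248/675 1567/6750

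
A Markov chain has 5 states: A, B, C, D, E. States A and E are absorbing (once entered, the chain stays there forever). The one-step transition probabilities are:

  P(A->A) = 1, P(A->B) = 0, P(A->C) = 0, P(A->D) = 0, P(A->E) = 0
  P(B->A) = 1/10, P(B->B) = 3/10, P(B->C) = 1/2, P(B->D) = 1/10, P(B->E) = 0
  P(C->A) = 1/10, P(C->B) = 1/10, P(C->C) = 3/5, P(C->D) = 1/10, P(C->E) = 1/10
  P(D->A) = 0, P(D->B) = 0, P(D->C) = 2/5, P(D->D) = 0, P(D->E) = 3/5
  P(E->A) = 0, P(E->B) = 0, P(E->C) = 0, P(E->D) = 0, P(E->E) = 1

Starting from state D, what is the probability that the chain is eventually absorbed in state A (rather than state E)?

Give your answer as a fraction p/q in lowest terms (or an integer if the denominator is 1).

Answer: 16/99

Derivation:
Let a_i = P(absorbed in A | start in state i).
Boundary conditions: a_A = 1, a_E = 0.
For each transient state i, a_i = sum_j P(i->j) * a_j:
  a_B = 1/10*a_A + 3/10*a_B + 1/2*a_C + 1/10*a_D + 0*a_E
  a_C = 1/10*a_A + 1/10*a_B + 3/5*a_C + 1/10*a_D + 1/10*a_E
  a_D = 0*a_A + 0*a_B + 2/5*a_C + 0*a_D + 3/5*a_E

Substituting a_A = 1 and a_E = 0, rearrange to (I - Q) a = r where r[i] = P(i -> A):
  [7/10, -1/2, -1/10] . (a_B, a_C, a_D) = 1/10
  [-1/10, 2/5, -1/10] . (a_B, a_C, a_D) = 1/10
  [0, -2/5, 1] . (a_B, a_C, a_D) = 0

Solving yields:
  a_B = 5/11
  a_C = 40/99
  a_D = 16/99

Starting state is D, so the absorption probability is a_D = 16/99.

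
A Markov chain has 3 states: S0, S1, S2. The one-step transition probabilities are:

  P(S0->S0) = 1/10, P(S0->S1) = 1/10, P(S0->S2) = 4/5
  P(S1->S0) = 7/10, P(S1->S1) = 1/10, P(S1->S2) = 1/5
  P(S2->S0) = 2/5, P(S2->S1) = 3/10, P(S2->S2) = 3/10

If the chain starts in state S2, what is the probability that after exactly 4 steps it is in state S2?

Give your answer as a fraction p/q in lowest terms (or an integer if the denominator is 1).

Answer: 4491/10000

Derivation:
Computing P^4 by repeated multiplication:
P^1 =
  S0: [1/10, 1/10, 4/5]
  S1: [7/10, 1/10, 1/5]
  S2: [2/5, 3/10, 3/10]
P^2 =
  S0: [2/5, 13/50, 17/50]
  S1: [11/50, 7/50, 16/25]
  S2: [37/100, 4/25, 47/100]
P^3 =
  S0: [179/500, 21/125, 237/500]
  S1: [47/125, 57/250, 99/250]
  S2: [337/1000, 97/500, 469/1000]
P^4 =
  S0: [343/1000, 487/2500, 2311/5000]
  S1: [889/2500, 112/625, 1163/2500]
  S2: [3571/10000, 969/5000, 4491/10000]

(P^4)[S2 -> S2] = 4491/10000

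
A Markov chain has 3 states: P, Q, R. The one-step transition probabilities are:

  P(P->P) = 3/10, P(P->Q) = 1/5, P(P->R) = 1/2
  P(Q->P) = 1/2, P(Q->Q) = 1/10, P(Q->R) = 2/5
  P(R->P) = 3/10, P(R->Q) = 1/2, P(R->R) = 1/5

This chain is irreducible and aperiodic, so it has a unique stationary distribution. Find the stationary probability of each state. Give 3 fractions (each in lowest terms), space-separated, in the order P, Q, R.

Answer: 26/73 41/146 53/146

Derivation:
The stationary distribution satisfies pi = pi * P, i.e.:
  pi_P = 3/10*pi_P + 1/2*pi_Q + 3/10*pi_R
  pi_Q = 1/5*pi_P + 1/10*pi_Q + 1/2*pi_R
  pi_R = 1/2*pi_P + 2/5*pi_Q + 1/5*pi_R
with normalization: pi_P + pi_Q + pi_R = 1.

Using the first 2 balance equations plus normalization, the linear system A*pi = b is:
  [-7/10, 1/2, 3/10] . pi = 0
  [1/5, -9/10, 1/2] . pi = 0
  [1, 1, 1] . pi = 1

Solving yields:
  pi_P = 26/73
  pi_Q = 41/146
  pi_R = 53/146

Verification (pi * P):
  26/73*3/10 + 41/146*1/2 + 53/146*3/10 = 26/73 = pi_P  (ok)
  26/73*1/5 + 41/146*1/10 + 53/146*1/2 = 41/146 = pi_Q  (ok)
  26/73*1/2 + 41/146*2/5 + 53/146*1/5 = 53/146 = pi_R  (ok)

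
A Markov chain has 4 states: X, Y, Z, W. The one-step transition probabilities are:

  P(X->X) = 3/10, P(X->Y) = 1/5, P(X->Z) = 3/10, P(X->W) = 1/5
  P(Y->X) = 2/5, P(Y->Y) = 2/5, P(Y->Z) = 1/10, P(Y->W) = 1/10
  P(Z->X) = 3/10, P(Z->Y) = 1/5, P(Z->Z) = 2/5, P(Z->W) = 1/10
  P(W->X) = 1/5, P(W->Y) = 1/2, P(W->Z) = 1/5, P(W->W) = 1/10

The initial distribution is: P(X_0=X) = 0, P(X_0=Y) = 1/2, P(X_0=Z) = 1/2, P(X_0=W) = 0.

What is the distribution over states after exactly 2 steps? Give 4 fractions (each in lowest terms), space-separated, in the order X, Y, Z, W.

Propagating the distribution step by step (d_{t+1} = d_t * P):
d_0 = (X=0, Y=1/2, Z=1/2, W=0)
  d_1[X] = 0*3/10 + 1/2*2/5 + 1/2*3/10 + 0*1/5 = 7/20
  d_1[Y] = 0*1/5 + 1/2*2/5 + 1/2*1/5 + 0*1/2 = 3/10
  d_1[Z] = 0*3/10 + 1/2*1/10 + 1/2*2/5 + 0*1/5 = 1/4
  d_1[W] = 0*1/5 + 1/2*1/10 + 1/2*1/10 + 0*1/10 = 1/10
d_1 = (X=7/20, Y=3/10, Z=1/4, W=1/10)
  d_2[X] = 7/20*3/10 + 3/10*2/5 + 1/4*3/10 + 1/10*1/5 = 8/25
  d_2[Y] = 7/20*1/5 + 3/10*2/5 + 1/4*1/5 + 1/10*1/2 = 29/100
  d_2[Z] = 7/20*3/10 + 3/10*1/10 + 1/4*2/5 + 1/10*1/5 = 51/200
  d_2[W] = 7/20*1/5 + 3/10*1/10 + 1/4*1/10 + 1/10*1/10 = 27/200
d_2 = (X=8/25, Y=29/100, Z=51/200, W=27/200)

Answer: 8/25 29/100 51/200 27/200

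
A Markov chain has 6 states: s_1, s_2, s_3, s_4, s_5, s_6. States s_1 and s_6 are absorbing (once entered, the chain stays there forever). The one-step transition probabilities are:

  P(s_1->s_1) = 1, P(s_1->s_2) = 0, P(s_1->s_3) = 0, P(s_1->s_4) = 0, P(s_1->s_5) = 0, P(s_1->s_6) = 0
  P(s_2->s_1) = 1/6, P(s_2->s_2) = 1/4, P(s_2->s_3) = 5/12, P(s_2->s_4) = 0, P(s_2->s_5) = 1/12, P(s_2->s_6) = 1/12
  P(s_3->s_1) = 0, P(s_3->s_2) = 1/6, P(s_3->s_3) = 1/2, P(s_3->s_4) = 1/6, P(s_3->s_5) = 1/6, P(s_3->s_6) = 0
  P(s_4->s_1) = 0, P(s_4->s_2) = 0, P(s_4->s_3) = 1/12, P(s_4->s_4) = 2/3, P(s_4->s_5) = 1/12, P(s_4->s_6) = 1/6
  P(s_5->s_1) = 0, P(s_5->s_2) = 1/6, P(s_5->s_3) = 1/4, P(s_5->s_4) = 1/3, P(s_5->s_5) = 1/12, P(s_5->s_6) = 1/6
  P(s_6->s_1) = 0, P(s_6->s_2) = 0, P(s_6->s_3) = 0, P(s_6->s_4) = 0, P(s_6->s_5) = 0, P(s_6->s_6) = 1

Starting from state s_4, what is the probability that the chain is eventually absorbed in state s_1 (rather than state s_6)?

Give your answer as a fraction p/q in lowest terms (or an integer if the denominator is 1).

Let a_i = P(absorbed in s_1 | start in state i).
Boundary conditions: a_s_1 = 1, a_s_6 = 0.
For each transient state i, a_i = sum_j P(i->j) * a_j:
  a_s_2 = 1/6*a_s_1 + 1/4*a_s_2 + 5/12*a_s_3 + 0*a_s_4 + 1/12*a_s_5 + 1/12*a_s_6
  a_s_3 = 0*a_s_1 + 1/6*a_s_2 + 1/2*a_s_3 + 1/6*a_s_4 + 1/6*a_s_5 + 0*a_s_6
  a_s_4 = 0*a_s_1 + 0*a_s_2 + 1/12*a_s_3 + 2/3*a_s_4 + 1/12*a_s_5 + 1/6*a_s_6
  a_s_5 = 0*a_s_1 + 1/6*a_s_2 + 1/4*a_s_3 + 1/3*a_s_4 + 1/12*a_s_5 + 1/6*a_s_6

Substituting a_s_1 = 1 and a_s_6 = 0, rearrange to (I - Q) a = r where r[i] = P(i -> s_1):
  [3/4, -5/12, 0, -1/12] . (a_s_2, a_s_3, a_s_4, a_s_5) = 1/6
  [-1/6, 1/2, -1/6, -1/6] . (a_s_2, a_s_3, a_s_4, a_s_5) = 0
  [0, -1/12, 1/3, -1/12] . (a_s_2, a_s_3, a_s_4, a_s_5) = 0
  [-1/6, -1/4, -1/3, 11/12] . (a_s_2, a_s_3, a_s_4, a_s_5) = 0

Solving yields:
  a_s_2 = 10/29
  a_s_3 = 50/261
  a_s_4 = 22/261
  a_s_5 = 38/261

Starting state is s_4, so the absorption probability is a_s_4 = 22/261.

Answer: 22/261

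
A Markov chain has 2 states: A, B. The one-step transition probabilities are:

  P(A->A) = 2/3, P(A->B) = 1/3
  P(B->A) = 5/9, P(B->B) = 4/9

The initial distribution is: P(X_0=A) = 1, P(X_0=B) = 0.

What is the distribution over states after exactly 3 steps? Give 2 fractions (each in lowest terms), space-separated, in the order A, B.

Answer: 152/243 91/243

Derivation:
Propagating the distribution step by step (d_{t+1} = d_t * P):
d_0 = (A=1, B=0)
  d_1[A] = 1*2/3 + 0*5/9 = 2/3
  d_1[B] = 1*1/3 + 0*4/9 = 1/3
d_1 = (A=2/3, B=1/3)
  d_2[A] = 2/3*2/3 + 1/3*5/9 = 17/27
  d_2[B] = 2/3*1/3 + 1/3*4/9 = 10/27
d_2 = (A=17/27, B=10/27)
  d_3[A] = 17/27*2/3 + 10/27*5/9 = 152/243
  d_3[B] = 17/27*1/3 + 10/27*4/9 = 91/243
d_3 = (A=152/243, B=91/243)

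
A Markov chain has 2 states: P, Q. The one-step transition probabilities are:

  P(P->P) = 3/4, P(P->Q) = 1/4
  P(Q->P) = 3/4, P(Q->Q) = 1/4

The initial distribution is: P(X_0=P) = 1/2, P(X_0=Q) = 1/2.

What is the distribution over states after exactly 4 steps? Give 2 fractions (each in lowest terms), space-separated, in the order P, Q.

Answer: 3/4 1/4

Derivation:
Propagating the distribution step by step (d_{t+1} = d_t * P):
d_0 = (P=1/2, Q=1/2)
  d_1[P] = 1/2*3/4 + 1/2*3/4 = 3/4
  d_1[Q] = 1/2*1/4 + 1/2*1/4 = 1/4
d_1 = (P=3/4, Q=1/4)
  d_2[P] = 3/4*3/4 + 1/4*3/4 = 3/4
  d_2[Q] = 3/4*1/4 + 1/4*1/4 = 1/4
d_2 = (P=3/4, Q=1/4)
  d_3[P] = 3/4*3/4 + 1/4*3/4 = 3/4
  d_3[Q] = 3/4*1/4 + 1/4*1/4 = 1/4
d_3 = (P=3/4, Q=1/4)
  d_4[P] = 3/4*3/4 + 1/4*3/4 = 3/4
  d_4[Q] = 3/4*1/4 + 1/4*1/4 = 1/4
d_4 = (P=3/4, Q=1/4)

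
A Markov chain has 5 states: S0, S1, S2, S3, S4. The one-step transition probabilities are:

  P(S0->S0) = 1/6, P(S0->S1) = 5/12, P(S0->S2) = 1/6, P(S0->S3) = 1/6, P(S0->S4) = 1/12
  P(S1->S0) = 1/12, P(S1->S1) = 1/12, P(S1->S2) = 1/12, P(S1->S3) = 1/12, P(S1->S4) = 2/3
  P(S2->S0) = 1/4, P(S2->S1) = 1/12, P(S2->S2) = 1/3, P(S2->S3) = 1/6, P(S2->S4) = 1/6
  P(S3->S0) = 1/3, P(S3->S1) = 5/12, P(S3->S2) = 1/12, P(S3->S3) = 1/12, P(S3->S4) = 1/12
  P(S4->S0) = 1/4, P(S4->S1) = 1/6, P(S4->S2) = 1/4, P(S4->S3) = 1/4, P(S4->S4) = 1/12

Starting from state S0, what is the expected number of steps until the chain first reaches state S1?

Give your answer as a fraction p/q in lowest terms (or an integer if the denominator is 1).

Let h_i = expected steps to first reach S1 from state i.
Boundary: h_S1 = 0.
First-step equations for the other states:
  h_S0 = 1 + 1/6*h_S0 + 5/12*h_S1 + 1/6*h_S2 + 1/6*h_S3 + 1/12*h_S4
  h_S2 = 1 + 1/4*h_S0 + 1/12*h_S1 + 1/3*h_S2 + 1/6*h_S3 + 1/6*h_S4
  h_S3 = 1 + 1/3*h_S0 + 5/12*h_S1 + 1/12*h_S2 + 1/12*h_S3 + 1/12*h_S4
  h_S4 = 1 + 1/4*h_S0 + 1/6*h_S1 + 1/4*h_S2 + 1/4*h_S3 + 1/12*h_S4

Substituting h_S1 = 0 and rearranging gives the linear system (I - Q) h = 1:
  [5/6, -1/6, -1/6, -1/12] . (h_S0, h_S2, h_S3, h_S4) = 1
  [-1/4, 2/3, -1/6, -1/6] . (h_S0, h_S2, h_S3, h_S4) = 1
  [-1/3, -1/12, 11/12, -1/12] . (h_S0, h_S2, h_S3, h_S4) = 1
  [-1/4, -1/4, -1/4, 11/12] . (h_S0, h_S2, h_S3, h_S4) = 1

Solving yields:
  h_S0 = 3096/1013
  h_S2 = 4422/1013
  h_S3 = 2994/1013
  h_S4 = 3972/1013

Starting state is S0, so the expected hitting time is h_S0 = 3096/1013.

Answer: 3096/1013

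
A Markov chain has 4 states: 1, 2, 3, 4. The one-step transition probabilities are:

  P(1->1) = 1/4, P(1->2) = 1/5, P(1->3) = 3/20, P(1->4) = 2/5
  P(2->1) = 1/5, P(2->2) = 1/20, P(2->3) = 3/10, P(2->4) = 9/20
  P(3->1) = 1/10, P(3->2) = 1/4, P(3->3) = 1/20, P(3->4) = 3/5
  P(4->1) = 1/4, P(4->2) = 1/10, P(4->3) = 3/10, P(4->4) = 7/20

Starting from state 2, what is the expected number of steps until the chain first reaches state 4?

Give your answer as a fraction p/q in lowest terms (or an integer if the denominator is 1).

Let h_i = expected steps to first reach 4 from state i.
Boundary: h_4 = 0.
First-step equations for the other states:
  h_1 = 1 + 1/4*h_1 + 1/5*h_2 + 3/20*h_3 + 2/5*h_4
  h_2 = 1 + 1/5*h_1 + 1/20*h_2 + 3/10*h_3 + 9/20*h_4
  h_3 = 1 + 1/10*h_1 + 1/4*h_2 + 1/20*h_3 + 3/5*h_4

Substituting h_4 = 0 and rearranging gives the linear system (I - Q) h = 1:
  [3/4, -1/5, -3/20] . (h_1, h_2, h_3) = 1
  [-1/5, 19/20, -3/10] . (h_1, h_2, h_3) = 1
  [-1/10, -1/4, 19/20] . (h_1, h_2, h_3) = 1

Solving yields:
  h_1 = 10060/4439
  h_2 = 9380/4439
  h_3 = 8200/4439

Starting state is 2, so the expected hitting time is h_2 = 9380/4439.

Answer: 9380/4439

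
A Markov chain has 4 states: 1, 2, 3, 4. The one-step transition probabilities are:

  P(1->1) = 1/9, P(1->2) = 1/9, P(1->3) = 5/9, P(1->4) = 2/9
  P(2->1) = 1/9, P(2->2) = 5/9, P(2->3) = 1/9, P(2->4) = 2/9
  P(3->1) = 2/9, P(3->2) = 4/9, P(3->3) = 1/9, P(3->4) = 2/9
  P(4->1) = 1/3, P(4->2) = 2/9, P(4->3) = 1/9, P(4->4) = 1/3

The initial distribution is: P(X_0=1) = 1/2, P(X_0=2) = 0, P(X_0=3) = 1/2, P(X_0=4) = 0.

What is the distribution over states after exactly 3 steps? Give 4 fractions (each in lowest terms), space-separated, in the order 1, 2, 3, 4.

Answer: 136/729 266/729 145/729 182/729

Derivation:
Propagating the distribution step by step (d_{t+1} = d_t * P):
d_0 = (1=1/2, 2=0, 3=1/2, 4=0)
  d_1[1] = 1/2*1/9 + 0*1/9 + 1/2*2/9 + 0*1/3 = 1/6
  d_1[2] = 1/2*1/9 + 0*5/9 + 1/2*4/9 + 0*2/9 = 5/18
  d_1[3] = 1/2*5/9 + 0*1/9 + 1/2*1/9 + 0*1/9 = 1/3
  d_1[4] = 1/2*2/9 + 0*2/9 + 1/2*2/9 + 0*1/3 = 2/9
d_1 = (1=1/6, 2=5/18, 3=1/3, 4=2/9)
  d_2[1] = 1/6*1/9 + 5/18*1/9 + 1/3*2/9 + 2/9*1/3 = 16/81
  d_2[2] = 1/6*1/9 + 5/18*5/9 + 1/3*4/9 + 2/9*2/9 = 10/27
  d_2[3] = 1/6*5/9 + 5/18*1/9 + 1/3*1/9 + 2/9*1/9 = 5/27
  d_2[4] = 1/6*2/9 + 5/18*2/9 + 1/3*2/9 + 2/9*1/3 = 20/81
d_2 = (1=16/81, 2=10/27, 3=5/27, 4=20/81)
  d_3[1] = 16/81*1/9 + 10/27*1/9 + 5/27*2/9 + 20/81*1/3 = 136/729
  d_3[2] = 16/81*1/9 + 10/27*5/9 + 5/27*4/9 + 20/81*2/9 = 266/729
  d_3[3] = 16/81*5/9 + 10/27*1/9 + 5/27*1/9 + 20/81*1/9 = 145/729
  d_3[4] = 16/81*2/9 + 10/27*2/9 + 5/27*2/9 + 20/81*1/3 = 182/729
d_3 = (1=136/729, 2=266/729, 3=145/729, 4=182/729)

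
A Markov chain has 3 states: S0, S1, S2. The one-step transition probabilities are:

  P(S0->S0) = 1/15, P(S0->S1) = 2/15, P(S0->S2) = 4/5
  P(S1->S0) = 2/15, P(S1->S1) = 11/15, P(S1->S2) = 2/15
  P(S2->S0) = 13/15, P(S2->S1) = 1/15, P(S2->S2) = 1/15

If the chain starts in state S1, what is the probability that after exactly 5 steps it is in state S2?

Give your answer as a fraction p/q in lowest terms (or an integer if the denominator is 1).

Answer: 243562/759375

Derivation:
Computing P^5 by repeated multiplication:
P^1 =
  S0: [1/15, 2/15, 4/5]
  S1: [2/15, 11/15, 2/15]
  S2: [13/15, 1/15, 1/15]
P^2 =
  S0: [161/225, 4/25, 28/225]
  S1: [2/9, 127/225, 16/75]
  S2: [28/225, 38/225, 53/75]
P^3 =
  S0: [199/1125, 746/3375, 2032/3375]
  S1: [928/3375, 103/225, 902/3375]
  S2: [2171/3375, 211/1125, 571/3375]
P^4 =
  S0: [5701/10125, 11432/50625, 10688/50625]
  S1: [5248/16875, 19753/50625, 15128/50625]
  S2: [724/3375, 11876/50625, 27889/50625]
P^5 =
  S0: [190313/759375, 7738/30375, 125204/253125]
  S1: [251914/759375, 263899/759375, 243562/759375]
  S2: [397169/759375, 36049/151875, 181961/759375]

(P^5)[S1 -> S2] = 243562/759375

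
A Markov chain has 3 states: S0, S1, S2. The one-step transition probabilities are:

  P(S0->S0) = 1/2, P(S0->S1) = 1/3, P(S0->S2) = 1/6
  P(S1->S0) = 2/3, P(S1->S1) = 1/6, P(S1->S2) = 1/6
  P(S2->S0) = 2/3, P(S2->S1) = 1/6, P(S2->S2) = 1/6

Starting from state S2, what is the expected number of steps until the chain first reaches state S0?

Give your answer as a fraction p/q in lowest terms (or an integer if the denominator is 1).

Let h_i = expected steps to first reach S0 from state i.
Boundary: h_S0 = 0.
First-step equations for the other states:
  h_S1 = 1 + 2/3*h_S0 + 1/6*h_S1 + 1/6*h_S2
  h_S2 = 1 + 2/3*h_S0 + 1/6*h_S1 + 1/6*h_S2

Substituting h_S0 = 0 and rearranging gives the linear system (I - Q) h = 1:
  [5/6, -1/6] . (h_S1, h_S2) = 1
  [-1/6, 5/6] . (h_S1, h_S2) = 1

Solving yields:
  h_S1 = 3/2
  h_S2 = 3/2

Starting state is S2, so the expected hitting time is h_S2 = 3/2.

Answer: 3/2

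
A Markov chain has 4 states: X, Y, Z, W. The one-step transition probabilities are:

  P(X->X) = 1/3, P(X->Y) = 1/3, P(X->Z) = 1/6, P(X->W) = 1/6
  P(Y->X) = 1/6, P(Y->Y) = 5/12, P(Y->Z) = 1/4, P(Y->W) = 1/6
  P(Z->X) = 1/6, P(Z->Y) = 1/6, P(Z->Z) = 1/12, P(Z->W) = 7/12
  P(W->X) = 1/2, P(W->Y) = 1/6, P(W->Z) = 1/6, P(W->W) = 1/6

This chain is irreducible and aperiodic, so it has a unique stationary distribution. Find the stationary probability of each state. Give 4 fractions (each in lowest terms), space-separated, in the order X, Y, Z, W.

The stationary distribution satisfies pi = pi * P, i.e.:
  pi_X = 1/3*pi_X + 1/6*pi_Y + 1/6*pi_Z + 1/2*pi_W
  pi_Y = 1/3*pi_X + 5/12*pi_Y + 1/6*pi_Z + 1/6*pi_W
  pi_Z = 1/6*pi_X + 1/4*pi_Y + 1/12*pi_Z + 1/6*pi_W
  pi_W = 1/6*pi_X + 1/6*pi_Y + 7/12*pi_Z + 1/6*pi_W
with normalization: pi_X + pi_Y + pi_Z + pi_W = 1.

Using the first 3 balance equations plus normalization, the linear system A*pi = b is:
  [-2/3, 1/6, 1/6, 1/2] . pi = 0
  [1/3, -7/12, 1/6, 1/6] . pi = 0
  [1/6, 1/4, -11/12, 1/6] . pi = 0
  [1, 1, 1, 1] . pi = 1

Solving yields:
  pi_X = 37/125
  pi_Y = 36/125
  pi_Z = 22/125
  pi_W = 6/25

Verification (pi * P):
  37/125*1/3 + 36/125*1/6 + 22/125*1/6 + 6/25*1/2 = 37/125 = pi_X  (ok)
  37/125*1/3 + 36/125*5/12 + 22/125*1/6 + 6/25*1/6 = 36/125 = pi_Y  (ok)
  37/125*1/6 + 36/125*1/4 + 22/125*1/12 + 6/25*1/6 = 22/125 = pi_Z  (ok)
  37/125*1/6 + 36/125*1/6 + 22/125*7/12 + 6/25*1/6 = 6/25 = pi_W  (ok)

Answer: 37/125 36/125 22/125 6/25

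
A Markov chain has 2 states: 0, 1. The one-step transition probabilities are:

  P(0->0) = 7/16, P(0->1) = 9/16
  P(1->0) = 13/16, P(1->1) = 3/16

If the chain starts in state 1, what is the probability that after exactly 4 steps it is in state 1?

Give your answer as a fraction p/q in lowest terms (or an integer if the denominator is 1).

Answer: 3447/8192

Derivation:
Computing P^4 by repeated multiplication:
P^1 =
  0: [7/16, 9/16]
  1: [13/16, 3/16]
P^2 =
  0: [83/128, 45/128]
  1: [65/128, 63/128]
P^3 =
  0: [583/1024, 441/1024]
  1: [637/1024, 387/1024]
P^4 =
  0: [4907/8192, 3285/8192]
  1: [4745/8192, 3447/8192]

(P^4)[1 -> 1] = 3447/8192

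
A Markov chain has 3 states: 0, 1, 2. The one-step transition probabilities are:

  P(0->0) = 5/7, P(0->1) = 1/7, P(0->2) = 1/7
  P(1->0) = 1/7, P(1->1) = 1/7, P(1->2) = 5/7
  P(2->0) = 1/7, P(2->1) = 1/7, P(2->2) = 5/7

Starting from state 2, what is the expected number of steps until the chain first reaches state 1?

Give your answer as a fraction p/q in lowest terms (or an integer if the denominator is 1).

Answer: 7

Derivation:
Let h_i = expected steps to first reach 1 from state i.
Boundary: h_1 = 0.
First-step equations for the other states:
  h_0 = 1 + 5/7*h_0 + 1/7*h_1 + 1/7*h_2
  h_2 = 1 + 1/7*h_0 + 1/7*h_1 + 5/7*h_2

Substituting h_1 = 0 and rearranging gives the linear system (I - Q) h = 1:
  [2/7, -1/7] . (h_0, h_2) = 1
  [-1/7, 2/7] . (h_0, h_2) = 1

Solving yields:
  h_0 = 7
  h_2 = 7

Starting state is 2, so the expected hitting time is h_2 = 7.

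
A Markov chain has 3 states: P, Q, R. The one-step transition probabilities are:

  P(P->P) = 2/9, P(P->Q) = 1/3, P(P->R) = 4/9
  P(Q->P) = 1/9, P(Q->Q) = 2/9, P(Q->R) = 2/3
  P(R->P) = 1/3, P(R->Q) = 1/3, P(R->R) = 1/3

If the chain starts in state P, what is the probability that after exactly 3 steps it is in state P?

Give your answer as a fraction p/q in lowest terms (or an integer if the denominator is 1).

Computing P^3 by repeated multiplication:
P^1 =
  P: [2/9, 1/3, 4/9]
  Q: [1/9, 2/9, 2/3]
  R: [1/3, 1/3, 1/3]
P^2 =
  P: [19/81, 8/27, 38/81]
  Q: [22/81, 25/81, 34/81]
  R: [2/9, 8/27, 13/27]
P^3 =
  P: [176/729, 73/243, 334/729]
  Q: [19/81, 218/729, 340/729]
  R: [59/243, 73/243, 37/81]

(P^3)[P -> P] = 176/729

Answer: 176/729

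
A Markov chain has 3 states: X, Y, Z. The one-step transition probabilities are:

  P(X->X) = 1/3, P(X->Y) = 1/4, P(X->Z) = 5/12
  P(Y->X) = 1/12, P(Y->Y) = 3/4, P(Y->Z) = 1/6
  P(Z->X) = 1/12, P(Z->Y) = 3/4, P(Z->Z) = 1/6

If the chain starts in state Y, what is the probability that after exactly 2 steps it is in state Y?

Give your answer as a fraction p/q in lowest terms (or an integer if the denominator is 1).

Computing P^2 by repeated multiplication:
P^1 =
  X: [1/3, 1/4, 5/12]
  Y: [1/12, 3/4, 1/6]
  Z: [1/12, 3/4, 1/6]
P^2 =
  X: [1/6, 7/12, 1/4]
  Y: [5/48, 17/24, 3/16]
  Z: [5/48, 17/24, 3/16]

(P^2)[Y -> Y] = 17/24

Answer: 17/24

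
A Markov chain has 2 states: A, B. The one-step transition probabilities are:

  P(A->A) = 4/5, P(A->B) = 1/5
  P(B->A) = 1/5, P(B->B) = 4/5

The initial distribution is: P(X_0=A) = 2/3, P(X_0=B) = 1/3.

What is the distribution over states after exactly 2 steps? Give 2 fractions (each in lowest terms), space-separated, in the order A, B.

Answer: 14/25 11/25

Derivation:
Propagating the distribution step by step (d_{t+1} = d_t * P):
d_0 = (A=2/3, B=1/3)
  d_1[A] = 2/3*4/5 + 1/3*1/5 = 3/5
  d_1[B] = 2/3*1/5 + 1/3*4/5 = 2/5
d_1 = (A=3/5, B=2/5)
  d_2[A] = 3/5*4/5 + 2/5*1/5 = 14/25
  d_2[B] = 3/5*1/5 + 2/5*4/5 = 11/25
d_2 = (A=14/25, B=11/25)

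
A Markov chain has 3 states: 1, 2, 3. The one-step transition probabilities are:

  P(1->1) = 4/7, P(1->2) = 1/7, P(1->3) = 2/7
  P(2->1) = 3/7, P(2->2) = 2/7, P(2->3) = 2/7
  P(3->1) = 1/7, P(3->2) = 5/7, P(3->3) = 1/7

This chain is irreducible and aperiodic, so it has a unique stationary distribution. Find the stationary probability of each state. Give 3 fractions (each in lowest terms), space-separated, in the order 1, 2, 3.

Answer: 5/12 1/3 1/4

Derivation:
The stationary distribution satisfies pi = pi * P, i.e.:
  pi_1 = 4/7*pi_1 + 3/7*pi_2 + 1/7*pi_3
  pi_2 = 1/7*pi_1 + 2/7*pi_2 + 5/7*pi_3
  pi_3 = 2/7*pi_1 + 2/7*pi_2 + 1/7*pi_3
with normalization: pi_1 + pi_2 + pi_3 = 1.

Using the first 2 balance equations plus normalization, the linear system A*pi = b is:
  [-3/7, 3/7, 1/7] . pi = 0
  [1/7, -5/7, 5/7] . pi = 0
  [1, 1, 1] . pi = 1

Solving yields:
  pi_1 = 5/12
  pi_2 = 1/3
  pi_3 = 1/4

Verification (pi * P):
  5/12*4/7 + 1/3*3/7 + 1/4*1/7 = 5/12 = pi_1  (ok)
  5/12*1/7 + 1/3*2/7 + 1/4*5/7 = 1/3 = pi_2  (ok)
  5/12*2/7 + 1/3*2/7 + 1/4*1/7 = 1/4 = pi_3  (ok)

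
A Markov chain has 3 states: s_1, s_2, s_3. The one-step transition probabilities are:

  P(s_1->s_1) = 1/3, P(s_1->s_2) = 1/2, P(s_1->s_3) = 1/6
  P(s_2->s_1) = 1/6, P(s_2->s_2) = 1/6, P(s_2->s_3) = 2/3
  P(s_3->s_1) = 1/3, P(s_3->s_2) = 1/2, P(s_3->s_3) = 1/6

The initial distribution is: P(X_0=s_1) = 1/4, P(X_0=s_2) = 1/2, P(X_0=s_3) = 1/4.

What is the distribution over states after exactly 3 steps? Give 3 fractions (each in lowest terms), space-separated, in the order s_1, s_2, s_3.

Propagating the distribution step by step (d_{t+1} = d_t * P):
d_0 = (s_1=1/4, s_2=1/2, s_3=1/4)
  d_1[s_1] = 1/4*1/3 + 1/2*1/6 + 1/4*1/3 = 1/4
  d_1[s_2] = 1/4*1/2 + 1/2*1/6 + 1/4*1/2 = 1/3
  d_1[s_3] = 1/4*1/6 + 1/2*2/3 + 1/4*1/6 = 5/12
d_1 = (s_1=1/4, s_2=1/3, s_3=5/12)
  d_2[s_1] = 1/4*1/3 + 1/3*1/6 + 5/12*1/3 = 5/18
  d_2[s_2] = 1/4*1/2 + 1/3*1/6 + 5/12*1/2 = 7/18
  d_2[s_3] = 1/4*1/6 + 1/3*2/3 + 5/12*1/6 = 1/3
d_2 = (s_1=5/18, s_2=7/18, s_3=1/3)
  d_3[s_1] = 5/18*1/3 + 7/18*1/6 + 1/3*1/3 = 29/108
  d_3[s_2] = 5/18*1/2 + 7/18*1/6 + 1/3*1/2 = 10/27
  d_3[s_3] = 5/18*1/6 + 7/18*2/3 + 1/3*1/6 = 13/36
d_3 = (s_1=29/108, s_2=10/27, s_3=13/36)

Answer: 29/108 10/27 13/36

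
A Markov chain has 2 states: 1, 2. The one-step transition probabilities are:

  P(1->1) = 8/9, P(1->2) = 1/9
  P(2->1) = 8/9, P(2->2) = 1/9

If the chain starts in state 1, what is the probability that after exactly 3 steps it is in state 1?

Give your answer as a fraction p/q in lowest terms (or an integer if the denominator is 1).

Answer: 8/9

Derivation:
Computing P^3 by repeated multiplication:
P^1 =
  1: [8/9, 1/9]
  2: [8/9, 1/9]
P^2 =
  1: [8/9, 1/9]
  2: [8/9, 1/9]
P^3 =
  1: [8/9, 1/9]
  2: [8/9, 1/9]

(P^3)[1 -> 1] = 8/9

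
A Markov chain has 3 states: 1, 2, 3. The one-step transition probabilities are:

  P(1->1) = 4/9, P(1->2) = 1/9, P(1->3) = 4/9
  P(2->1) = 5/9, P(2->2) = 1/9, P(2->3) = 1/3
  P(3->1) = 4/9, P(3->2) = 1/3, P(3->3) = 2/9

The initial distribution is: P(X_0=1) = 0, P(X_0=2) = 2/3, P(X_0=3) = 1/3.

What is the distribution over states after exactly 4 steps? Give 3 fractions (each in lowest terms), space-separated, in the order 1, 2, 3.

Answer: 3055/6561 3697/19683 6821/19683

Derivation:
Propagating the distribution step by step (d_{t+1} = d_t * P):
d_0 = (1=0, 2=2/3, 3=1/3)
  d_1[1] = 0*4/9 + 2/3*5/9 + 1/3*4/9 = 14/27
  d_1[2] = 0*1/9 + 2/3*1/9 + 1/3*1/3 = 5/27
  d_1[3] = 0*4/9 + 2/3*1/3 + 1/3*2/9 = 8/27
d_1 = (1=14/27, 2=5/27, 3=8/27)
  d_2[1] = 14/27*4/9 + 5/27*5/9 + 8/27*4/9 = 113/243
  d_2[2] = 14/27*1/9 + 5/27*1/9 + 8/27*1/3 = 43/243
  d_2[3] = 14/27*4/9 + 5/27*1/3 + 8/27*2/9 = 29/81
d_2 = (1=113/243, 2=43/243, 3=29/81)
  d_3[1] = 113/243*4/9 + 43/243*5/9 + 29/81*4/9 = 1015/2187
  d_3[2] = 113/243*1/9 + 43/243*1/9 + 29/81*1/3 = 139/729
  d_3[3] = 113/243*4/9 + 43/243*1/3 + 29/81*2/9 = 755/2187
d_3 = (1=1015/2187, 2=139/729, 3=755/2187)
  d_4[1] = 1015/2187*4/9 + 139/729*5/9 + 755/2187*4/9 = 3055/6561
  d_4[2] = 1015/2187*1/9 + 139/729*1/9 + 755/2187*1/3 = 3697/19683
  d_4[3] = 1015/2187*4/9 + 139/729*1/3 + 755/2187*2/9 = 6821/19683
d_4 = (1=3055/6561, 2=3697/19683, 3=6821/19683)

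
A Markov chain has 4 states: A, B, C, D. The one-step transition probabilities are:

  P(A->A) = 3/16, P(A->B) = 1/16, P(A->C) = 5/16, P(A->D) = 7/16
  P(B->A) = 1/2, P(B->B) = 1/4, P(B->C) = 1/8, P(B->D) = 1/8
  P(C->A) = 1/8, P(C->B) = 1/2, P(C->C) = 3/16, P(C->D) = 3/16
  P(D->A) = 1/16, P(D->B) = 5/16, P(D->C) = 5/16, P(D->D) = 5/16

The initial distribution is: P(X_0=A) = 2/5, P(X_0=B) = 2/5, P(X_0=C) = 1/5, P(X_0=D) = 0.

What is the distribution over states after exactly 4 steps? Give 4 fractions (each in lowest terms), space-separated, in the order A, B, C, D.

Propagating the distribution step by step (d_{t+1} = d_t * P):
d_0 = (A=2/5, B=2/5, C=1/5, D=0)
  d_1[A] = 2/5*3/16 + 2/5*1/2 + 1/5*1/8 + 0*1/16 = 3/10
  d_1[B] = 2/5*1/16 + 2/5*1/4 + 1/5*1/2 + 0*5/16 = 9/40
  d_1[C] = 2/5*5/16 + 2/5*1/8 + 1/5*3/16 + 0*5/16 = 17/80
  d_1[D] = 2/5*7/16 + 2/5*1/8 + 1/5*3/16 + 0*5/16 = 21/80
d_1 = (A=3/10, B=9/40, C=17/80, D=21/80)
  d_2[A] = 3/10*3/16 + 9/40*1/2 + 17/80*1/8 + 21/80*1/16 = 271/1280
  d_2[B] = 3/10*1/16 + 9/40*1/4 + 17/80*1/2 + 21/80*5/16 = 337/1280
  d_2[C] = 3/10*5/16 + 9/40*1/8 + 17/80*3/16 + 21/80*5/16 = 39/160
  d_2[D] = 3/10*7/16 + 9/40*1/8 + 17/80*3/16 + 21/80*5/16 = 9/32
d_2 = (A=271/1280, B=337/1280, C=39/160, D=9/32)
  d_3[A] = 271/1280*3/16 + 337/1280*1/2 + 39/160*1/8 + 9/32*1/16 = 4493/20480
  d_3[B] = 271/1280*1/16 + 337/1280*1/4 + 39/160*1/2 + 9/32*5/16 = 1183/4096
  d_3[C] = 271/1280*5/16 + 337/1280*1/8 + 39/160*3/16 + 9/32*5/16 = 953/4096
  d_3[D] = 271/1280*7/16 + 337/1280*1/8 + 39/160*3/16 + 9/32*5/16 = 5307/20480
d_3 = (A=4493/20480, B=1183/4096, C=953/4096, D=5307/20480)
  d_4[A] = 4493/20480*3/16 + 1183/4096*1/2 + 953/4096*1/8 + 5307/20480*1/16 = 18909/81920
  d_4[B] = 4493/20480*1/16 + 1183/4096*1/4 + 953/4096*1/2 + 5307/20480*5/16 = 11601/40960
  d_4[C] = 4493/20480*5/16 + 1183/4096*1/8 + 953/4096*3/16 + 5307/20480*5/16 = 15025/65536
  d_4[D] = 4493/20480*7/16 + 1183/4096*1/8 + 953/4096*3/16 + 5307/20480*5/16 = 84111/327680
d_4 = (A=18909/81920, B=11601/40960, C=15025/65536, D=84111/327680)

Answer: 18909/81920 11601/40960 15025/65536 84111/327680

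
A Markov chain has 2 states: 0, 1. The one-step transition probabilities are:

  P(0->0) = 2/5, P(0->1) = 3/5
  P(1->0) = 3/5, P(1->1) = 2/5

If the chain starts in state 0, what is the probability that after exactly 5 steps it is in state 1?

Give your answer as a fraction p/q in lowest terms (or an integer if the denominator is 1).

Answer: 1563/3125

Derivation:
Computing P^5 by repeated multiplication:
P^1 =
  0: [2/5, 3/5]
  1: [3/5, 2/5]
P^2 =
  0: [13/25, 12/25]
  1: [12/25, 13/25]
P^3 =
  0: [62/125, 63/125]
  1: [63/125, 62/125]
P^4 =
  0: [313/625, 312/625]
  1: [312/625, 313/625]
P^5 =
  0: [1562/3125, 1563/3125]
  1: [1563/3125, 1562/3125]

(P^5)[0 -> 1] = 1563/3125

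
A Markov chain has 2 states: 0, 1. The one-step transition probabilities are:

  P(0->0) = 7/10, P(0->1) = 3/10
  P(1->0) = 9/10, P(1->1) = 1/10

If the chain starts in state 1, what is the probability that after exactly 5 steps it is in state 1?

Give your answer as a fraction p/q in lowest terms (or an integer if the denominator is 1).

Computing P^5 by repeated multiplication:
P^1 =
  0: [7/10, 3/10]
  1: [9/10, 1/10]
P^2 =
  0: [19/25, 6/25]
  1: [18/25, 7/25]
P^3 =
  0: [187/250, 63/250]
  1: [189/250, 61/250]
P^4 =
  0: [469/625, 156/625]
  1: [468/625, 157/625]
P^5 =
  0: [4687/6250, 1563/6250]
  1: [4689/6250, 1561/6250]

(P^5)[1 -> 1] = 1561/6250

Answer: 1561/6250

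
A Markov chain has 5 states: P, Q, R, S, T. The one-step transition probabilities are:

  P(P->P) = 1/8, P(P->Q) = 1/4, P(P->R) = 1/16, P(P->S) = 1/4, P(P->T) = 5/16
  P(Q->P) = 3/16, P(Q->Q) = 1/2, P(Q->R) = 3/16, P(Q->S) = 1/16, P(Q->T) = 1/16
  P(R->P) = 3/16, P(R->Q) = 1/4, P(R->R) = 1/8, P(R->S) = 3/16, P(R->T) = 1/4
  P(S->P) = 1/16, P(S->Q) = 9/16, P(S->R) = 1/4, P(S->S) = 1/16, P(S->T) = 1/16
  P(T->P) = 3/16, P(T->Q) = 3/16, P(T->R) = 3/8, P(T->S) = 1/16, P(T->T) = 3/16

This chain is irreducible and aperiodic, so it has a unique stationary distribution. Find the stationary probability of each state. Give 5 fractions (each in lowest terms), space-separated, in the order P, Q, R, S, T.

Answer: 5135/31561 11641/31561 6069/31561 3694/31561 5022/31561

Derivation:
The stationary distribution satisfies pi = pi * P, i.e.:
  pi_P = 1/8*pi_P + 3/16*pi_Q + 3/16*pi_R + 1/16*pi_S + 3/16*pi_T
  pi_Q = 1/4*pi_P + 1/2*pi_Q + 1/4*pi_R + 9/16*pi_S + 3/16*pi_T
  pi_R = 1/16*pi_P + 3/16*pi_Q + 1/8*pi_R + 1/4*pi_S + 3/8*pi_T
  pi_S = 1/4*pi_P + 1/16*pi_Q + 3/16*pi_R + 1/16*pi_S + 1/16*pi_T
  pi_T = 5/16*pi_P + 1/16*pi_Q + 1/4*pi_R + 1/16*pi_S + 3/16*pi_T
with normalization: pi_P + pi_Q + pi_R + pi_S + pi_T = 1.

Using the first 4 balance equations plus normalization, the linear system A*pi = b is:
  [-7/8, 3/16, 3/16, 1/16, 3/16] . pi = 0
  [1/4, -1/2, 1/4, 9/16, 3/16] . pi = 0
  [1/16, 3/16, -7/8, 1/4, 3/8] . pi = 0
  [1/4, 1/16, 3/16, -15/16, 1/16] . pi = 0
  [1, 1, 1, 1, 1] . pi = 1

Solving yields:
  pi_P = 5135/31561
  pi_Q = 11641/31561
  pi_R = 6069/31561
  pi_S = 3694/31561
  pi_T = 5022/31561

Verification (pi * P):
  5135/31561*1/8 + 11641/31561*3/16 + 6069/31561*3/16 + 3694/31561*1/16 + 5022/31561*3/16 = 5135/31561 = pi_P  (ok)
  5135/31561*1/4 + 11641/31561*1/2 + 6069/31561*1/4 + 3694/31561*9/16 + 5022/31561*3/16 = 11641/31561 = pi_Q  (ok)
  5135/31561*1/16 + 11641/31561*3/16 + 6069/31561*1/8 + 3694/31561*1/4 + 5022/31561*3/8 = 6069/31561 = pi_R  (ok)
  5135/31561*1/4 + 11641/31561*1/16 + 6069/31561*3/16 + 3694/31561*1/16 + 5022/31561*1/16 = 3694/31561 = pi_S  (ok)
  5135/31561*5/16 + 11641/31561*1/16 + 6069/31561*1/4 + 3694/31561*1/16 + 5022/31561*3/16 = 5022/31561 = pi_T  (ok)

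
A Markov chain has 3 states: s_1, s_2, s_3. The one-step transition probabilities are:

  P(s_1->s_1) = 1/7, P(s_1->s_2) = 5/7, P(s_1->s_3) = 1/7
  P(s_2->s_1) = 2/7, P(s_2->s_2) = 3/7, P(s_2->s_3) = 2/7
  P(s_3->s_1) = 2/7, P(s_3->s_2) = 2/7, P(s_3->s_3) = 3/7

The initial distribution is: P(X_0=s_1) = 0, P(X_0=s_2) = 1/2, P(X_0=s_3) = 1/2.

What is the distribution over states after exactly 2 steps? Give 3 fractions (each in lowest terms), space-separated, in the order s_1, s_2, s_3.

Answer: 12/49 45/98 29/98

Derivation:
Propagating the distribution step by step (d_{t+1} = d_t * P):
d_0 = (s_1=0, s_2=1/2, s_3=1/2)
  d_1[s_1] = 0*1/7 + 1/2*2/7 + 1/2*2/7 = 2/7
  d_1[s_2] = 0*5/7 + 1/2*3/7 + 1/2*2/7 = 5/14
  d_1[s_3] = 0*1/7 + 1/2*2/7 + 1/2*3/7 = 5/14
d_1 = (s_1=2/7, s_2=5/14, s_3=5/14)
  d_2[s_1] = 2/7*1/7 + 5/14*2/7 + 5/14*2/7 = 12/49
  d_2[s_2] = 2/7*5/7 + 5/14*3/7 + 5/14*2/7 = 45/98
  d_2[s_3] = 2/7*1/7 + 5/14*2/7 + 5/14*3/7 = 29/98
d_2 = (s_1=12/49, s_2=45/98, s_3=29/98)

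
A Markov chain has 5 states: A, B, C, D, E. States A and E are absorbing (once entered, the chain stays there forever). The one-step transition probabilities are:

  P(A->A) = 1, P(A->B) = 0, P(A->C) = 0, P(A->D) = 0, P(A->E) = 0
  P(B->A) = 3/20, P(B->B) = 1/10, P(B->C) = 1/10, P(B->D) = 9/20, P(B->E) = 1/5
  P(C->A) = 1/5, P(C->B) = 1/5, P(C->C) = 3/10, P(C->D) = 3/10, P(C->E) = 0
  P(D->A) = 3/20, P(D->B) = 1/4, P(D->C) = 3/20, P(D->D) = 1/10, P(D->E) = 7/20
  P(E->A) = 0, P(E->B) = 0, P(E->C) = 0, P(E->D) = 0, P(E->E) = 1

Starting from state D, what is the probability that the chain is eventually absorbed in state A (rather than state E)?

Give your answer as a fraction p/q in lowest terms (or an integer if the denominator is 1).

Let a_i = P(absorbed in A | start in state i).
Boundary conditions: a_A = 1, a_E = 0.
For each transient state i, a_i = sum_j P(i->j) * a_j:
  a_B = 3/20*a_A + 1/10*a_B + 1/10*a_C + 9/20*a_D + 1/5*a_E
  a_C = 1/5*a_A + 1/5*a_B + 3/10*a_C + 3/10*a_D + 0*a_E
  a_D = 3/20*a_A + 1/4*a_B + 3/20*a_C + 1/10*a_D + 7/20*a_E

Substituting a_A = 1 and a_E = 0, rearrange to (I - Q) a = r where r[i] = P(i -> A):
  [9/10, -1/10, -9/20] . (a_B, a_C, a_D) = 3/20
  [-1/5, 7/10, -3/10] . (a_B, a_C, a_D) = 1/5
  [-1/4, -3/20, 9/10] . (a_B, a_C, a_D) = 3/20

Solving yields:
  a_B = 228/545
  a_C = 309/545
  a_D = 617/1635

Starting state is D, so the absorption probability is a_D = 617/1635.

Answer: 617/1635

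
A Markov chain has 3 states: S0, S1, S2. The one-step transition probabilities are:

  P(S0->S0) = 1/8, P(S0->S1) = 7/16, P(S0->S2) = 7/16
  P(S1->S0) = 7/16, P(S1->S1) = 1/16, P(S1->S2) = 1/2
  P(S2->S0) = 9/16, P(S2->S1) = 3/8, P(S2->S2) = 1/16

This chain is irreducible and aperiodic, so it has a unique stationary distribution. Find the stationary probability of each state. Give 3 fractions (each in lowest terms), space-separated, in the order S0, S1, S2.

Answer: 177/485 147/485 161/485

Derivation:
The stationary distribution satisfies pi = pi * P, i.e.:
  pi_S0 = 1/8*pi_S0 + 7/16*pi_S1 + 9/16*pi_S2
  pi_S1 = 7/16*pi_S0 + 1/16*pi_S1 + 3/8*pi_S2
  pi_S2 = 7/16*pi_S0 + 1/2*pi_S1 + 1/16*pi_S2
with normalization: pi_S0 + pi_S1 + pi_S2 = 1.

Using the first 2 balance equations plus normalization, the linear system A*pi = b is:
  [-7/8, 7/16, 9/16] . pi = 0
  [7/16, -15/16, 3/8] . pi = 0
  [1, 1, 1] . pi = 1

Solving yields:
  pi_S0 = 177/485
  pi_S1 = 147/485
  pi_S2 = 161/485

Verification (pi * P):
  177/485*1/8 + 147/485*7/16 + 161/485*9/16 = 177/485 = pi_S0  (ok)
  177/485*7/16 + 147/485*1/16 + 161/485*3/8 = 147/485 = pi_S1  (ok)
  177/485*7/16 + 147/485*1/2 + 161/485*1/16 = 161/485 = pi_S2  (ok)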